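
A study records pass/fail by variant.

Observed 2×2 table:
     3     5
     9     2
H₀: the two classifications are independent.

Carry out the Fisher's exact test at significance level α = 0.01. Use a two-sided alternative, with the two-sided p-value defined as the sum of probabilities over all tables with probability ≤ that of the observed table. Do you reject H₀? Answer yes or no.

reject H₀: no

Margins: r₁=8, r₂=11, c₁=12, c₂=7, n=19
p_obs = C(8,3)·C(11,9)/C(19,12); sum pmf over tables with pmf ≤ p_obs
p-value (two-sided) = 0.07395
At α=0.01: p ≥ α → fail to reject H₀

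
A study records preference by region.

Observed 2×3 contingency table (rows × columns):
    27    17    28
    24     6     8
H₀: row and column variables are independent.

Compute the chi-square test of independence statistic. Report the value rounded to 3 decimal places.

Row totals [72, 38], col totals [51, 23, 36], n=110
χ² = (27−33.38)²/33.38 + (17−15.05)²/15.05 + (28−23.56)²/23.56 + (24−17.62)²/17.62 + (6−7.95)²/7.95 + (8−12.44)²/12.44 = 6.6773
df = 2

test statistic = 6.677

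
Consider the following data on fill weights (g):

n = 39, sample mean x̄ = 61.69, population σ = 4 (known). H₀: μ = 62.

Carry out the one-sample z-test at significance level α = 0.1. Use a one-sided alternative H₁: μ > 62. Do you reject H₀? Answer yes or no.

SE = σ/√n = 4/√39 = 0.6405
z = (x̄−μ₀)/SE = (61.69−62)/0.6405 = -0.4840
p-value (one-sided, H₁ greater) = 0.68580
At α=0.1: p ≥ α → fail to reject H₀

reject H₀: no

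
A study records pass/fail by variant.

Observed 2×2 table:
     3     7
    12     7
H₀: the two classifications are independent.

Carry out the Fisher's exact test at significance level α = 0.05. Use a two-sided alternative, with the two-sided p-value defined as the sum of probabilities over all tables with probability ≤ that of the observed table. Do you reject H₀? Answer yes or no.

reject H₀: no

Margins: r₁=10, r₂=19, c₁=15, c₂=14, n=29
p_obs = C(10,3)·C(19,12)/C(29,15); sum pmf over tables with pmf ≤ p_obs
p-value (two-sided) = 0.12814
At α=0.05: p ≥ α → fail to reject H₀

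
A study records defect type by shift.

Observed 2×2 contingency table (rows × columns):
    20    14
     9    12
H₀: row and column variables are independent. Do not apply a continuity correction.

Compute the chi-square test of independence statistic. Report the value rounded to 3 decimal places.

test statistic = 1.328

Row totals [34, 21], col totals [29, 26], n=55
χ² = (20−17.93)²/17.93 + (14−16.07)²/16.07 + (9−11.07)²/11.07 + (12−9.93)²/9.93 = 1.3277
df = 1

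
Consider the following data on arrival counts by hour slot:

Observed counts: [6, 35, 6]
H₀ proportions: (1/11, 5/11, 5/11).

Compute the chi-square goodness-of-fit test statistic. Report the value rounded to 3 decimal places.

n = 47; E_i = n·p_i = [4.27, 21.36, 21.36]
χ² = (6−4.27)²/4.27 + (35−21.36)²/21.36 + (6−21.36)²/21.36 = 20.4511
df = 2

test statistic = 20.451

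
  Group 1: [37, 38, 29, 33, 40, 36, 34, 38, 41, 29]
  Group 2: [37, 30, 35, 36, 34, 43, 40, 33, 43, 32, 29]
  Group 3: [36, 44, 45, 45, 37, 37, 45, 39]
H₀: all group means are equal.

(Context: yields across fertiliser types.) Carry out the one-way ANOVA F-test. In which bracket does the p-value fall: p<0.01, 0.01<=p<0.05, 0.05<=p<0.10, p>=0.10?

p-value bracket: 0.01<=p<0.05

Group means [35.50, 35.64, 41.00], grand mean 37.069
SSB = Σnᵢ(x̄ᵢ−x̄)² = 170.817; SSW = ΣΣ(x−x̄ᵢ)² = 505.045
MSB = 170.817/2 = 85.4083; MSW = 505.045/26 = 19.4248
F = MSB/MSW = 4.3969
df = (2, 26)
p-value (upper-tail) = 0.02265
→ bracket: 0.01<=p<0.05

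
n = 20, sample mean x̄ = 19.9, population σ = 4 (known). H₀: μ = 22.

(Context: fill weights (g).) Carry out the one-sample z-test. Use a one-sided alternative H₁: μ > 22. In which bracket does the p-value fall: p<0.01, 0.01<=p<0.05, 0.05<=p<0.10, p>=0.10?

SE = σ/√n = 4/√20 = 0.8944
z = (x̄−μ₀)/SE = (19.9−22)/0.8944 = -2.3479
p-value (one-sided, H₁ greater) = 0.99056
→ bracket: p>=0.10

p-value bracket: p>=0.10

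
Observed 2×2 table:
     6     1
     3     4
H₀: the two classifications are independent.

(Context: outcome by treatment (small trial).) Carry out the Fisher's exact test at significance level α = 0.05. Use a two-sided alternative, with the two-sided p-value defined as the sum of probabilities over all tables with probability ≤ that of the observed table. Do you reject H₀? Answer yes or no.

reject H₀: no

Margins: r₁=7, r₂=7, c₁=9, c₂=5, n=14
p_obs = C(7,6)·C(7,3)/C(14,9); sum pmf over tables with pmf ≤ p_obs
p-value (two-sided) = 0.26573
At α=0.05: p ≥ α → fail to reject H₀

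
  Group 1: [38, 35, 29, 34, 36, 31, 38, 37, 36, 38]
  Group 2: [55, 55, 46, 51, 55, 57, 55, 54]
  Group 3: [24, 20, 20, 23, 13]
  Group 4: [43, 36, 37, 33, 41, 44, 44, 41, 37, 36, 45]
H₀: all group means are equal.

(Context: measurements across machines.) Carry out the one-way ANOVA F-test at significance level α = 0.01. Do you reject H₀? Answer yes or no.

reject H₀: yes

Group means [35.20, 53.50, 20.00, 39.73], grand mean 38.735
SSB = Σnᵢ(x̄ᵢ−x̄)² = 3634.836; SSW = ΣΣ(x−x̄ᵢ)² = 409.782
MSB = 3634.836/3 = 1211.6119; MSW = 409.782/30 = 13.6594
F = MSB/MSW = 88.7017
df = (3, 30)
p-value (upper-tail) = 0.00000
At α=0.01: p < α → reject H₀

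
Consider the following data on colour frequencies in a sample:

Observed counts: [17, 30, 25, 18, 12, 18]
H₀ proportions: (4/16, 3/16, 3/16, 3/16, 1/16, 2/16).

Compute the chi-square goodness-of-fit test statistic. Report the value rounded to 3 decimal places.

n = 120; E_i = n·p_i = [30.00, 22.50, 22.50, 22.50, 7.50, 15.00]
χ² = (17−30.00)²/30.00 + (30−22.50)²/22.50 + (25−22.50)²/22.50 + (18−22.50)²/22.50 + (12−7.50)²/7.50 + (18−15.00)²/15.00 = 12.6111
df = 5

test statistic = 12.611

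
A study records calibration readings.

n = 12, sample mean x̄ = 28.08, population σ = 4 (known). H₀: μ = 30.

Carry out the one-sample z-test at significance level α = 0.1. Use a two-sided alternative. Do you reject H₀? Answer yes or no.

SE = σ/√n = 4/√12 = 1.1547
z = (x̄−μ₀)/SE = (28.08−30)/1.1547 = -1.6628
p-value (two-sided) = 0.09636
At α=0.1: p < α → reject H₀

reject H₀: yes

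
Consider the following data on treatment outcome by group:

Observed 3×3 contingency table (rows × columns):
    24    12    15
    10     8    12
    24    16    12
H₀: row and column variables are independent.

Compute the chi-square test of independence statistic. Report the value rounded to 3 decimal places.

test statistic = 3.302

Row totals [51, 30, 52], col totals [58, 36, 39], n=133
χ² = (24−22.24)²/22.24 + (12−13.80)²/13.80 + (15−14.95)²/14.95 + (10−13.08)²/13.08 + (8−8.12)²/8.12 + (12−8.80)²/8.80 + (24−22.68)²/22.68 + (16−14.08)²/14.08 + (12−15.25)²/15.25 = 3.3019
df = 4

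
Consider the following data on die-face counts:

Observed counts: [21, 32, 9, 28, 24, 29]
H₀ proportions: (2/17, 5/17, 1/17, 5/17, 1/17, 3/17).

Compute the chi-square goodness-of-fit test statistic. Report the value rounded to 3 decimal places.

n = 143; E_i = n·p_i = [16.82, 42.06, 8.41, 42.06, 8.41, 25.24]
χ² = (21−16.82)²/16.82 + (32−42.06)²/42.06 + (9−8.41)²/8.41 + (28−42.06)²/42.06 + (24−8.41)²/8.41 + (29−25.24)²/25.24 = 37.6319
df = 5

test statistic = 37.632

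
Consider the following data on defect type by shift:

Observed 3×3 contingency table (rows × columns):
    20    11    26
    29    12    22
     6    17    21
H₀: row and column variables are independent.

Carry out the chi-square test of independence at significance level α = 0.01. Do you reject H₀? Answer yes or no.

Row totals [57, 63, 44], col totals [55, 40, 69], n=164
χ² = (20−19.12)²/19.12 + (11−13.90)²/13.90 + (26−23.98)²/23.98 + (29−21.13)²/21.13 + (12−15.37)²/15.37 + (22−26.51)²/26.51 + (6−14.76)²/14.76 + (17−10.73)²/10.73 + (21−18.51)²/18.51 = 14.4443
df = 4
p-value (upper-tail) = 0.00600
At α=0.01: p < α → reject H₀

reject H₀: yes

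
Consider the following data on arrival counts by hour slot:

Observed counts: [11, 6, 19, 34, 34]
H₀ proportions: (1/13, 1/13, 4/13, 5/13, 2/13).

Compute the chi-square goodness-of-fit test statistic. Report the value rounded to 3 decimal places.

n = 104; E_i = n·p_i = [8.00, 8.00, 32.00, 40.00, 16.00]
χ² = (11−8.00)²/8.00 + (6−8.00)²/8.00 + (19−32.00)²/32.00 + (34−40.00)²/40.00 + (34−16.00)²/16.00 = 28.0562
df = 4

test statistic = 28.056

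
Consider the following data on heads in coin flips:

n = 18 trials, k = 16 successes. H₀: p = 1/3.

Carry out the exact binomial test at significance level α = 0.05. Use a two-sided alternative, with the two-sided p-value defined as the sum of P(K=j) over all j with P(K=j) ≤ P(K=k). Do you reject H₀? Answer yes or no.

reject H₀: yes

Exact binomial: n=18, k=16, p₀=1/3=0.3333
P(X=j) = C(n,j)·p₀^j·(1−p₀)^(n−j); p = Σ P(X=j) over j with P(X=j) ≤ P(X=16)
p-value (two-sided) = 0.00000
At α=0.05: p < α → reject H₀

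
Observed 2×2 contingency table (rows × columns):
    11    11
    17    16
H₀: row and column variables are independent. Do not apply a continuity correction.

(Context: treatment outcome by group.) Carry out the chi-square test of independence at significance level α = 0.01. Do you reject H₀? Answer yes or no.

reject H₀: no

Row totals [22, 33], col totals [28, 27], n=55
χ² = (11−11.20)²/11.20 + (11−10.80)²/10.80 + (17−16.80)²/16.80 + (16−16.20)²/16.20 = 0.0121
df = 1
p-value (upper-tail) = 0.91232
At α=0.01: p ≥ α → fail to reject H₀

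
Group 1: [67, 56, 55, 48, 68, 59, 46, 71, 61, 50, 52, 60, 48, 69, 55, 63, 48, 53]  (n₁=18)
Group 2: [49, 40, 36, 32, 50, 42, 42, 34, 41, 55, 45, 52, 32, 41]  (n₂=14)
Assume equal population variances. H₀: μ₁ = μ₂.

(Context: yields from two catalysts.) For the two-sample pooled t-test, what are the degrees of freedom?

degrees of freedom = 30

df = n₁ + n₂ − 2 = 18 + 14 − 2 = 30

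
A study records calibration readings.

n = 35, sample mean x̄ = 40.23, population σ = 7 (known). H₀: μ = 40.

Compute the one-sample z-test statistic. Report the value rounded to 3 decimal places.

SE = σ/√n = 7/√35 = 1.1832
z = (x̄−μ₀)/SE = (40.23−40)/1.1832 = 0.1944

test statistic = 0.194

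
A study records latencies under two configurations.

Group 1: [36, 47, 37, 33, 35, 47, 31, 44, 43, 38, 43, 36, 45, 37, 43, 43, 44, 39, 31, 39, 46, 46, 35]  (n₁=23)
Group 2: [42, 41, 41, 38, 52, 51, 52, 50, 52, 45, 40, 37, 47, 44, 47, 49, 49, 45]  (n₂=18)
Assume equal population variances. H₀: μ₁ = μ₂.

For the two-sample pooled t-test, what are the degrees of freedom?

df = n₁ + n₂ − 2 = 23 + 18 − 2 = 39

degrees of freedom = 39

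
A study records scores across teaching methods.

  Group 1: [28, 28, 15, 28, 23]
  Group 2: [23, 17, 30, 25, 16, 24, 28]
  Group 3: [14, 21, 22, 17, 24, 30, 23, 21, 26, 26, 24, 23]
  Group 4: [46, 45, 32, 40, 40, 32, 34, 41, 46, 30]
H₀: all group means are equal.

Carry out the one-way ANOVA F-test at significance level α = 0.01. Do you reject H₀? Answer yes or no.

Group means [24.40, 23.29, 22.58, 38.60], grand mean 27.706
SSB = Σnᵢ(x̄ᵢ−x̄)² = 1693.114; SSW = ΣΣ(x−x̄ᵢ)² = 827.945
MSB = 1693.114/3 = 564.3712; MSW = 827.945/30 = 27.5982
F = MSB/MSW = 20.4496
df = (3, 30)
p-value (upper-tail) = 0.00000
At α=0.01: p < α → reject H₀

reject H₀: yes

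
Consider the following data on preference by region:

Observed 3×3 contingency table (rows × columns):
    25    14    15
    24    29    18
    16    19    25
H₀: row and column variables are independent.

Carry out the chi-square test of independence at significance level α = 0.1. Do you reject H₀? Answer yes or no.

reject H₀: yes

Row totals [54, 71, 60], col totals [65, 62, 58], n=185
χ² = (25−18.97)²/18.97 + (14−18.10)²/18.10 + (15−16.93)²/16.93 + (24−24.95)²/24.95 + (29−23.79)²/23.79 + (18−22.26)²/22.26 + (16−21.08)²/21.08 + (19−20.11)²/20.11 + (25−18.81)²/18.81 = 8.3740
df = 4
p-value (upper-tail) = 0.07880
At α=0.1: p < α → reject H₀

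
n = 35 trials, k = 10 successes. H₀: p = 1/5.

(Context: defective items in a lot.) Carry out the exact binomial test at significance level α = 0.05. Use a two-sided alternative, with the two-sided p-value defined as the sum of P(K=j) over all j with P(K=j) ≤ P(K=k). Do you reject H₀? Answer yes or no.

Exact binomial: n=35, k=10, p₀=1/5=0.2000
P(X=j) = C(n,j)·p₀^j·(1−p₀)^(n−j); p = Σ P(X=j) over j with P(X=j) ≤ P(X=10)
p-value (two-sided) = 0.20625
At α=0.05: p ≥ α → fail to reject H₀

reject H₀: no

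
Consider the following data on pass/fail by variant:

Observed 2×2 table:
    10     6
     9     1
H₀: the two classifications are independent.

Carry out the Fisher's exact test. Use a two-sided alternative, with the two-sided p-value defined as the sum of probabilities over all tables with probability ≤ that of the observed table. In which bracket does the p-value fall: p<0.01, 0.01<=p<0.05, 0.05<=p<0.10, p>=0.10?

Margins: r₁=16, r₂=10, c₁=19, c₂=7, n=26
p_obs = C(16,10)·C(10,9)/C(26,19); sum pmf over tables with pmf ≤ p_obs
p-value (two-sided) = 0.19039
→ bracket: p>=0.10

p-value bracket: p>=0.10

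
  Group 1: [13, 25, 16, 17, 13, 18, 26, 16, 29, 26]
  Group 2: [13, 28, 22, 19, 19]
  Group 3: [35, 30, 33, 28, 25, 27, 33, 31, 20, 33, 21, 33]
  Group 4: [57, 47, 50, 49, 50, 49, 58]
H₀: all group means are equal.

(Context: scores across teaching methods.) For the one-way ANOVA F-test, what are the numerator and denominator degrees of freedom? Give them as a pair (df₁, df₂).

k = 4 groups, N = 34 total
df = (k−1, N−k) = (4−1, 34−4) = (3, 30)

degrees of freedom = [3, 30]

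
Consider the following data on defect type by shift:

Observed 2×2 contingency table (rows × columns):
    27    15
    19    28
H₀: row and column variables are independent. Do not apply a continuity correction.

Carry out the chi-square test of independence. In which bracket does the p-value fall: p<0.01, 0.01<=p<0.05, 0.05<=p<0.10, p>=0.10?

Row totals [42, 47], col totals [46, 43], n=89
χ² = (27−21.71)²/21.71 + (15−20.29)²/20.29 + (19−24.29)²/24.29 + (28−22.71)²/22.71 = 5.0566
df = 1
p-value (upper-tail) = 0.02453
→ bracket: 0.01<=p<0.05

p-value bracket: 0.01<=p<0.05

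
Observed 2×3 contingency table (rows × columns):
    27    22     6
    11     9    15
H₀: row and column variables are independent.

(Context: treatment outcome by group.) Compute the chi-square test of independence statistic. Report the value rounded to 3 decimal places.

Row totals [55, 35], col totals [38, 31, 21], n=90
χ² = (27−23.22)²/23.22 + (22−18.94)²/18.94 + (6−12.83)²/12.83 + (11−14.78)²/14.78 + (9−12.06)²/12.06 + (15−8.17)²/8.17 = 12.2038
df = 2

test statistic = 12.204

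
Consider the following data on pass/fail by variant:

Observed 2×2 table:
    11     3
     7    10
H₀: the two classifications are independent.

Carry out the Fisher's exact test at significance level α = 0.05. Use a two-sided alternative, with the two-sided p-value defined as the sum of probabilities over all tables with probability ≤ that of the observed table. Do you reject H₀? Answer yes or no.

reject H₀: no

Margins: r₁=14, r₂=17, c₁=18, c₂=13, n=31
p_obs = C(14,11)·C(17,7)/C(31,18); sum pmf over tables with pmf ≤ p_obs
p-value (two-sided) = 0.06686
At α=0.05: p ≥ α → fail to reject H₀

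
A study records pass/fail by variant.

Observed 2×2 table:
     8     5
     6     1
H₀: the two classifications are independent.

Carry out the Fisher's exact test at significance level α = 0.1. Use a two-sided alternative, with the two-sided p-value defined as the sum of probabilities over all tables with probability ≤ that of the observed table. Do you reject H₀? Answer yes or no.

reject H₀: no

Margins: r₁=13, r₂=7, c₁=14, c₂=6, n=20
p_obs = C(13,8)·C(7,6)/C(20,14); sum pmf over tables with pmf ≤ p_obs
p-value (two-sided) = 0.35436
At α=0.1: p ≥ α → fail to reject H₀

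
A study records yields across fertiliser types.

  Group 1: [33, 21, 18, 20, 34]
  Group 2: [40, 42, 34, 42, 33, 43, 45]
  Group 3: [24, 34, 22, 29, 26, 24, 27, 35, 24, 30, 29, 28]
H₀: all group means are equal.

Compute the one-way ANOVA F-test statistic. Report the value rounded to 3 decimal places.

test statistic = 16.491

Group means [25.20, 39.86, 27.67], grand mean 30.708
SSB = Σnᵢ(x̄ᵢ−x̄)² = 848.635; SSW = ΣΣ(x−x̄ᵢ)² = 540.324
MSB = 848.635/2 = 424.3173; MSW = 540.324/21 = 25.7297
F = MSB/MSW = 16.4913
df = (2, 21)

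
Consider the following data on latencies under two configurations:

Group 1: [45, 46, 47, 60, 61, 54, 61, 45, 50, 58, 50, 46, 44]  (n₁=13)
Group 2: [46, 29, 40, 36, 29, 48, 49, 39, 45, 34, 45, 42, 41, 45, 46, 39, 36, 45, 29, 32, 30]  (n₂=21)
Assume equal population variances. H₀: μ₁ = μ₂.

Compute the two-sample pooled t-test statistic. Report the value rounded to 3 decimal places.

test statistic = 5.087

x̄₁=51.308, s₁=6.626, n₁=13
x̄₂=39.286, s₂=6.739, n₂=21
s_p² = [12·6.626² + 20·6.739²]/32 = 44.8455
SE = √(s_p²·(1/13+1/21)) = 2.3633
t = (51.308−39.286)/2.3633 = 5.0870
df = 32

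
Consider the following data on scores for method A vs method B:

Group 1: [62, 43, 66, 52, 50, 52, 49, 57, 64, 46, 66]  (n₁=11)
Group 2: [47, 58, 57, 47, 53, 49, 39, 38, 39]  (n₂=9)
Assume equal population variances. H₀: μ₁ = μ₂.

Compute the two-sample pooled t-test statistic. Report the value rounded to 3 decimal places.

x̄₁=55.182, s₁=8.244, n₁=11
x̄₂=47.444, s₂=7.650, n₂=9
s_p² = [10·8.244² + 8·7.650²]/18 = 63.7699
SE = √(s_p²·(1/11+1/9)) = 3.5893
t = (55.182−47.444)/3.5893 = 2.1557
df = 18

test statistic = 2.156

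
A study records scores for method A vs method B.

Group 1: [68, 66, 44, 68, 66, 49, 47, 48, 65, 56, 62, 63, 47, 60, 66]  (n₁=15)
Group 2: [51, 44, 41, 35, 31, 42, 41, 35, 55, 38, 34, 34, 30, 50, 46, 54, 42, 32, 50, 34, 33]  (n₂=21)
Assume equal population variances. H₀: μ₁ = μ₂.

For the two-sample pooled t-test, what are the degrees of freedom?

degrees of freedom = 34

df = n₁ + n₂ − 2 = 15 + 21 − 2 = 34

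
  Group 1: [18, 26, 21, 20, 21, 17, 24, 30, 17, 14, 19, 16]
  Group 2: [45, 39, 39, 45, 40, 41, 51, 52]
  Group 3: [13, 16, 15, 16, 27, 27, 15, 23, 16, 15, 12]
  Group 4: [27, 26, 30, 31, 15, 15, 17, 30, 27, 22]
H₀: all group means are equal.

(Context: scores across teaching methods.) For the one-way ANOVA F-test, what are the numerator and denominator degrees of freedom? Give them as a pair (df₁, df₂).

k = 4 groups, N = 41 total
df = (k−1, N−k) = (4−1, 41−4) = (3, 37)

degrees of freedom = [3, 37]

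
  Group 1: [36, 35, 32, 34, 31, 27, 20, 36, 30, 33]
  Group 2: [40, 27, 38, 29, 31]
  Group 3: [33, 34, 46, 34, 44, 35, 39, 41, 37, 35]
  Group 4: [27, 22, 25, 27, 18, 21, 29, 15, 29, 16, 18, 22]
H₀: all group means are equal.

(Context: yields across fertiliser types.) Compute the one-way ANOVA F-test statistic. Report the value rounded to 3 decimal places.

test statistic = 18.533

Group means [31.40, 33.00, 37.80, 22.42], grand mean 30.432
SSB = Σnᵢ(x̄ᵢ−x̄)² = 1356.164; SSW = ΣΣ(x−x̄ᵢ)² = 804.917
MSB = 1356.164/3 = 452.0548; MSW = 804.917/33 = 24.3914
F = MSB/MSW = 18.5334
df = (3, 33)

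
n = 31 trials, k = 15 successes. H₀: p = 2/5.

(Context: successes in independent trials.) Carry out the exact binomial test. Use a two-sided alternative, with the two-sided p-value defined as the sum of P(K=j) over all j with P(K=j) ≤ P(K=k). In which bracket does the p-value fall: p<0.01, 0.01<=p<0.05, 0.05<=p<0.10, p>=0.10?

p-value bracket: p>=0.10

Exact binomial: n=31, k=15, p₀=2/5=0.4000
P(X=j) = C(n,j)·p₀^j·(1−p₀)^(n−j); p = Σ P(X=j) over j with P(X=j) ≤ P(X=15)
p-value (two-sided) = 0.36280
→ bracket: p>=0.10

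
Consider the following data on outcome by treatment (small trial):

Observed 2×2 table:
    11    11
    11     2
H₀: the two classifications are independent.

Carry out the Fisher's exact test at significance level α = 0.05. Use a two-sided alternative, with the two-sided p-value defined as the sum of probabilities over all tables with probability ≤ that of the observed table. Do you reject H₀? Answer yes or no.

Margins: r₁=22, r₂=13, c₁=22, c₂=13, n=35
p_obs = C(22,11)·C(13,11)/C(35,22); sum pmf over tables with pmf ≤ p_obs
p-value (two-sided) = 0.07011
At α=0.05: p ≥ α → fail to reject H₀

reject H₀: no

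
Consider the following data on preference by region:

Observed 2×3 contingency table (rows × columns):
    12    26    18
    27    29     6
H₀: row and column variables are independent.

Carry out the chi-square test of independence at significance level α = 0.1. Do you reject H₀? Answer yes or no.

reject H₀: yes

Row totals [56, 62], col totals [39, 55, 24], n=118
χ² = (12−18.51)²/18.51 + (26−26.10)²/26.10 + (18−11.39)²/11.39 + (27−20.49)²/20.49 + (29−28.90)²/28.90 + (6−12.61)²/12.61 = 11.6579
df = 2
p-value (upper-tail) = 0.00294
At α=0.1: p < α → reject H₀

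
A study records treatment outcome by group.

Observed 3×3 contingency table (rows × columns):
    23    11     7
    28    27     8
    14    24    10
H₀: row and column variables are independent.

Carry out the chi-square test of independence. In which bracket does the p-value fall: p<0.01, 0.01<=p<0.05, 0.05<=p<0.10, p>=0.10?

Row totals [41, 63, 48], col totals [65, 62, 25], n=152
χ² = (23−17.53)²/17.53 + (11−16.72)²/16.72 + (7−6.74)²/6.74 + (28−26.94)²/26.94 + (27−25.70)²/25.70 + (8−10.36)²/10.36 + (14−20.53)²/20.53 + (24−19.58)²/19.58 + (10−7.89)²/7.89 = 7.9542
df = 4
p-value (upper-tail) = 0.09327
→ bracket: 0.05<=p<0.10

p-value bracket: 0.05<=p<0.10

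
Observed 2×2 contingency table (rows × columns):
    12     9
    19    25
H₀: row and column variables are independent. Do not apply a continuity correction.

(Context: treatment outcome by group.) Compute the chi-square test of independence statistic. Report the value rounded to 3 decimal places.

Row totals [21, 44], col totals [31, 34], n=65
χ² = (12−10.02)²/10.02 + (9−10.98)²/10.98 + (19−20.98)²/20.98 + (25−23.02)²/23.02 = 1.1107
df = 1

test statistic = 1.111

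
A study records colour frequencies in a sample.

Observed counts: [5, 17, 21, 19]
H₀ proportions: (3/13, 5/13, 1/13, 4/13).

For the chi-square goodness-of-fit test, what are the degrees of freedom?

degrees of freedom = 3

df = k − 1 = 4 − 1 = 3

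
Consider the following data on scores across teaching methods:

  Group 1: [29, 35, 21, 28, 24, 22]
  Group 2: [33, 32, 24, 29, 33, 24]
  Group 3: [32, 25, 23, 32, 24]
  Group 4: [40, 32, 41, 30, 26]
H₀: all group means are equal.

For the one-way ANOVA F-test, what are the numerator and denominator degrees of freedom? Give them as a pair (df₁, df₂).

degrees of freedom = [3, 18]

k = 4 groups, N = 22 total
df = (k−1, N−k) = (4−1, 22−4) = (3, 18)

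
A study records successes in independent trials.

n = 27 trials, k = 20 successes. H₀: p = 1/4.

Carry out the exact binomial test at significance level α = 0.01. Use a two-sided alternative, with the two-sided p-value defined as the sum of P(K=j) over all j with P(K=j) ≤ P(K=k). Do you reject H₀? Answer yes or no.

reject H₀: yes

Exact binomial: n=27, k=20, p₀=1/4=0.2500
P(X=j) = C(n,j)·p₀^j·(1−p₀)^(n−j); p = Σ P(X=j) over j with P(X=j) ≤ P(X=20)
p-value (two-sided) = 0.00000
At α=0.01: p < α → reject H₀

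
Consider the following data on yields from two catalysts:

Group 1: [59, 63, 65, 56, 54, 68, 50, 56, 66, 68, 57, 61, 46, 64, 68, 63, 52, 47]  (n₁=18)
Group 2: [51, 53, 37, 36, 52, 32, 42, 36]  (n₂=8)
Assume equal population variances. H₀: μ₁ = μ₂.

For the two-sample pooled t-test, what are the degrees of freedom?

df = n₁ + n₂ − 2 = 18 + 8 − 2 = 24

degrees of freedom = 24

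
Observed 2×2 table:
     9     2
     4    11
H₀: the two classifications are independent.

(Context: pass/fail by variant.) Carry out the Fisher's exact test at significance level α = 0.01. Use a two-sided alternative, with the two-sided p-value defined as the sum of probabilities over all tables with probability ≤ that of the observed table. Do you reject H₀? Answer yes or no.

reject H₀: no

Margins: r₁=11, r₂=15, c₁=13, c₂=13, n=26
p_obs = C(11,9)·C(15,4)/C(26,13); sum pmf over tables with pmf ≤ p_obs
p-value (two-sided) = 0.01542
At α=0.01: p ≥ α → fail to reject H₀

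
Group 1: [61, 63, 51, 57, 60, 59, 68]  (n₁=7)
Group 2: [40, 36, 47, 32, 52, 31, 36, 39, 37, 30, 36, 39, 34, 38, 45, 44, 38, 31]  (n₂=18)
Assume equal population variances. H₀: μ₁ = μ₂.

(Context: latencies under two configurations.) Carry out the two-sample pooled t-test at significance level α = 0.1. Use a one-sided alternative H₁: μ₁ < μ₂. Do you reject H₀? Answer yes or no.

x̄₁=59.857, s₁=5.242, n₁=7
x̄₂=38.056, s₂=5.916, n₂=18
s_p² = [6·5.242² + 17·5.916²]/23 = 33.0349
SE = √(s_p²·(1/7+1/18)) = 2.5602
t = (59.857−38.056)/2.5602 = 8.5156
df = 23
p-value (one-sided, H₁ less) = 1.00000
At α=0.1: p ≥ α → fail to reject H₀

reject H₀: no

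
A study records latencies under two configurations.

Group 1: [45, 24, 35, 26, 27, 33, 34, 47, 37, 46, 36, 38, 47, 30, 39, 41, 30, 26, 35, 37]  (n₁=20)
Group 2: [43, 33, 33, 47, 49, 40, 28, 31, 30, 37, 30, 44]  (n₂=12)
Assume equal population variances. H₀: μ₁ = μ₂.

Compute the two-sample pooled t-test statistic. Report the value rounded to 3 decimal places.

x̄₁=35.650, s₁=7.154, n₁=20
x̄₂=37.083, s₂=7.292, n₂=12
s_p² = [19·7.154² + 11·7.292²]/30 = 51.9156
SE = √(s_p²·(1/20+1/12)) = 2.6310
t = (35.650−37.083)/2.6310 = -0.5448
df = 30

test statistic = -0.545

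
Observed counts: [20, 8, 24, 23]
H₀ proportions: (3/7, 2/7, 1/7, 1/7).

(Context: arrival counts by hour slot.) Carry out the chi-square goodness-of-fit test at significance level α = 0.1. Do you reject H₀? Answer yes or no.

n = 75; E_i = n·p_i = [32.14, 21.43, 10.71, 10.71]
χ² = (20−32.14)²/32.14 + (8−21.43)²/21.43 + (24−10.71)²/10.71 + (23−10.71)²/10.71 = 43.5644
df = 3
p-value (upper-tail) = 0.00000
At α=0.1: p < α → reject H₀

reject H₀: yes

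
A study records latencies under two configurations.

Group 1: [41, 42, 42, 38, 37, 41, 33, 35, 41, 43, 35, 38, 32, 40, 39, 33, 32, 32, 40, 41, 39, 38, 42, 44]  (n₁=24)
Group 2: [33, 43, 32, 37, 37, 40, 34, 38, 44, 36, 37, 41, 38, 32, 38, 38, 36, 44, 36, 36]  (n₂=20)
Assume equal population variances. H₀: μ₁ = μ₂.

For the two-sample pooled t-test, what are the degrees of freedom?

degrees of freedom = 42

df = n₁ + n₂ − 2 = 24 + 20 − 2 = 42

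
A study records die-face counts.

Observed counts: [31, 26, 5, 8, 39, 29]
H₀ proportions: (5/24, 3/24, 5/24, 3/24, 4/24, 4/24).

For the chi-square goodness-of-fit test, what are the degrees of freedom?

degrees of freedom = 5

df = k − 1 = 6 − 1 = 5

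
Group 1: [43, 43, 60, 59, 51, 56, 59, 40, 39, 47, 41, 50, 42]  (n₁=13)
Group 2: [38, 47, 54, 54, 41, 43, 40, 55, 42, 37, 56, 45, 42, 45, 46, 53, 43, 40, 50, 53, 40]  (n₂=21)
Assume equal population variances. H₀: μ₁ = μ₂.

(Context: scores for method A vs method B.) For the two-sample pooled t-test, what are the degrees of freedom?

df = n₁ + n₂ − 2 = 13 + 21 − 2 = 32

degrees of freedom = 32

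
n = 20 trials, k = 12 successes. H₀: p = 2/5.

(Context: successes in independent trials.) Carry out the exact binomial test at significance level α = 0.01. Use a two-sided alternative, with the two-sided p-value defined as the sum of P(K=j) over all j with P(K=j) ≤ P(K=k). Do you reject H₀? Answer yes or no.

reject H₀: no

Exact binomial: n=20, k=12, p₀=2/5=0.4000
P(X=j) = C(n,j)·p₀^j·(1−p₀)^(n−j); p = Σ P(X=j) over j with P(X=j) ≤ P(X=12)
p-value (two-sided) = 0.10748
At α=0.01: p ≥ α → fail to reject H₀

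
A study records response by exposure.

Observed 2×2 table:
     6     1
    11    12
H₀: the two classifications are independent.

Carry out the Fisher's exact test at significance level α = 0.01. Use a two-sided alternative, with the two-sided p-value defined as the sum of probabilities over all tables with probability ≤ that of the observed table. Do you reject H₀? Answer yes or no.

reject H₀: no

Margins: r₁=7, r₂=23, c₁=17, c₂=13, n=30
p_obs = C(7,6)·C(23,11)/C(30,17); sum pmf over tables with pmf ≤ p_obs
p-value (two-sided) = 0.10375
At α=0.01: p ≥ α → fail to reject H₀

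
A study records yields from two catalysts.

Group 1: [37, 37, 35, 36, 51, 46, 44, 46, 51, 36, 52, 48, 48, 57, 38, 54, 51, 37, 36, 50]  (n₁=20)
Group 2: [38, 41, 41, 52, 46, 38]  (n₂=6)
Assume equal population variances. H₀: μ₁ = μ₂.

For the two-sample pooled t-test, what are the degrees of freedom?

df = n₁ + n₂ − 2 = 20 + 6 − 2 = 24

degrees of freedom = 24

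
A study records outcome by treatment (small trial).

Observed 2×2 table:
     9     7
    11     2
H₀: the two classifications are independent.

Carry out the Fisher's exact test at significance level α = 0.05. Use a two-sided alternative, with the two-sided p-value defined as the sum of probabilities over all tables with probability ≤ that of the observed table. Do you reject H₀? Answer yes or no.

reject H₀: no

Margins: r₁=16, r₂=13, c₁=20, c₂=9, n=29
p_obs = C(16,9)·C(13,11)/C(29,20); sum pmf over tables with pmf ≤ p_obs
p-value (two-sided) = 0.12964
At α=0.05: p ≥ α → fail to reject H₀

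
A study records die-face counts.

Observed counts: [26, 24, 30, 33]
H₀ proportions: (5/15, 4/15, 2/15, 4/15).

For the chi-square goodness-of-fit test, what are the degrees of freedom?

degrees of freedom = 3

df = k − 1 = 4 − 1 = 3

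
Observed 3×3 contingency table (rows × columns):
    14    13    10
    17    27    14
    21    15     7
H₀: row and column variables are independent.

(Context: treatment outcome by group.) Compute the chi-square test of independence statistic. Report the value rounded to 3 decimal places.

test statistic = 4.773

Row totals [37, 58, 43], col totals [52, 55, 31], n=138
χ² = (14−13.94)²/13.94 + (13−14.75)²/14.75 + (10−8.31)²/8.31 + (17−21.86)²/21.86 + (27−23.12)²/23.12 + (14−13.03)²/13.03 + (21−16.20)²/16.20 + (15−17.14)²/17.14 + (7−9.66)²/9.66 = 4.7727
df = 4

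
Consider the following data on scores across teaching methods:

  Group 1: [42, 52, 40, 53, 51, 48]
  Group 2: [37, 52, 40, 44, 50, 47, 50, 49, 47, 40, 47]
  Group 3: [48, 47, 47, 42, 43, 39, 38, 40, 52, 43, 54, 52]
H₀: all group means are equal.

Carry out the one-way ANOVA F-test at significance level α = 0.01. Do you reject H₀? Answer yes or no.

reject H₀: no

Group means [47.67, 45.73, 45.42], grand mean 46.000
SSB = Σnᵢ(x̄ᵢ−x̄)² = 21.568; SSW = ΣΣ(x−x̄ᵢ)² = 706.432
MSB = 21.568/2 = 10.7841; MSW = 706.432/26 = 27.1705
F = MSB/MSW = 0.3969
df = (2, 26)
p-value (upper-tail) = 0.67640
At α=0.01: p ≥ α → fail to reject H₀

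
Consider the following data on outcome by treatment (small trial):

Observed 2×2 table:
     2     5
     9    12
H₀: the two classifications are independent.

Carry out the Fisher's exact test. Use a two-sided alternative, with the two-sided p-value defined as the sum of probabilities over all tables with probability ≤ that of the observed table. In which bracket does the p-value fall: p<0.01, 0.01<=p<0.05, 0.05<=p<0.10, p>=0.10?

Margins: r₁=7, r₂=21, c₁=11, c₂=17, n=28
p_obs = C(7,2)·C(21,9)/C(28,11); sum pmf over tables with pmf ≤ p_obs
p-value (two-sided) = 0.66834
→ bracket: p>=0.10

p-value bracket: p>=0.10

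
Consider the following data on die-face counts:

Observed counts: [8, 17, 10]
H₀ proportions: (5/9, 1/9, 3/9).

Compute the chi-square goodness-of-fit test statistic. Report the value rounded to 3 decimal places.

n = 35; E_i = n·p_i = [19.44, 3.89, 11.67]
χ² = (8−19.44)²/19.44 + (17−3.89)²/3.89 + (10−11.67)²/11.67 = 51.1771
df = 2

test statistic = 51.177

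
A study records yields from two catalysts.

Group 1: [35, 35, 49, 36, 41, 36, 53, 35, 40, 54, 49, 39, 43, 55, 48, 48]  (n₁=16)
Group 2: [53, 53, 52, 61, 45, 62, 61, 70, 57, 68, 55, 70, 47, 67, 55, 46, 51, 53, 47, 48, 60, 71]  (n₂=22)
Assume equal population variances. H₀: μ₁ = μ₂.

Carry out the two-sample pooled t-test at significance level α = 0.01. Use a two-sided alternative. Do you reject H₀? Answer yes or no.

reject H₀: yes

x̄₁=43.500, s₁=7.312, n₁=16
x̄₂=56.909, s₂=8.406, n₂=22
s_p² = [15·7.312² + 21·8.406²]/36 = 63.4949
SE = √(s_p²·(1/16+1/22)) = 2.6181
t = (43.500−56.909)/2.6181 = -5.1216
df = 36
p-value (two-sided) = 0.00001
At α=0.01: p < α → reject H₀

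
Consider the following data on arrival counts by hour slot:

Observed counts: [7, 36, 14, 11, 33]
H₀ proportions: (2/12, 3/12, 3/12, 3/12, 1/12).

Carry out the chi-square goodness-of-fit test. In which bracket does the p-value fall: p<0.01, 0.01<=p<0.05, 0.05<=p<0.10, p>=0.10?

p-value bracket: p<0.01

n = 101; E_i = n·p_i = [16.83, 25.25, 25.25, 25.25, 8.42]
χ² = (7−16.83)²/16.83 + (36−25.25)²/25.25 + (14−25.25)²/25.25 + (11−25.25)²/25.25 + (33−8.42)²/8.42 = 95.1782
df = 4
p-value (upper-tail) = 0.00000
→ bracket: p<0.01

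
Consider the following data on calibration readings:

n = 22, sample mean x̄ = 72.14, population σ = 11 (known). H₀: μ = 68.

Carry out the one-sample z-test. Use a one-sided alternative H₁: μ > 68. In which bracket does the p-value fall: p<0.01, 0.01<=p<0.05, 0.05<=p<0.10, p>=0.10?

p-value bracket: 0.01<=p<0.05

SE = σ/√n = 11/√22 = 2.3452
z = (x̄−μ₀)/SE = (72.14−68)/2.3452 = 1.7653
p-value (one-sided, H₁ greater) = 0.03876
→ bracket: 0.01<=p<0.05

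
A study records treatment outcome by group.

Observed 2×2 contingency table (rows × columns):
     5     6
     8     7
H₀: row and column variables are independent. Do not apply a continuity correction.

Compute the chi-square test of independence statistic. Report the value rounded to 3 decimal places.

test statistic = 0.158

Row totals [11, 15], col totals [13, 13], n=26
χ² = (5−5.50)²/5.50 + (6−5.50)²/5.50 + (8−7.50)²/7.50 + (7−7.50)²/7.50 = 0.1576
df = 1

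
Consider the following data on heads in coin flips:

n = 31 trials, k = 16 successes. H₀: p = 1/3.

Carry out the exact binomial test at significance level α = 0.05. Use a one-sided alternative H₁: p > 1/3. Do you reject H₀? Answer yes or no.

Exact binomial: n=31, k=16, p₀=1/3=0.3333
P(X≥16) from Σ C(n,i)·p₀^i·(1−p₀)^(n−i)
p-value (one-sided, H₁ greater) = 0.02702
At α=0.05: p < α → reject H₀

reject H₀: yes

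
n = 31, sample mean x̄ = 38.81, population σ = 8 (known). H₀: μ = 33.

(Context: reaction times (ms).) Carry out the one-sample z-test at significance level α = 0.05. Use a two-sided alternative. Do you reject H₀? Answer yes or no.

SE = σ/√n = 8/√31 = 1.4368
z = (x̄−μ₀)/SE = (38.81−33)/1.4368 = 4.0436
p-value (two-sided) = 0.00005
At α=0.05: p < α → reject H₀

reject H₀: yes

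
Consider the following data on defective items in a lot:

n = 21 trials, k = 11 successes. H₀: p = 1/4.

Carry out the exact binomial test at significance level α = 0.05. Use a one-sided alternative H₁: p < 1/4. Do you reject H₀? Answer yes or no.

reject H₀: no

Exact binomial: n=21, k=11, p₀=1/4=0.2500
P(X≤11) from Σ C(n,i)·p₀^i·(1−p₀)^(n−i)
p-value (one-sided, H₁ less) = 0.99831
At α=0.05: p ≥ α → fail to reject H₀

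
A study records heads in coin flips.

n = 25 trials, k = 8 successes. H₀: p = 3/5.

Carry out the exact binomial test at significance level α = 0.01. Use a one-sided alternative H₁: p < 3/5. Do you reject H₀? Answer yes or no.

reject H₀: yes

Exact binomial: n=25, k=8, p₀=3/5=0.6000
P(X≤8) from Σ C(n,i)·p₀^i·(1−p₀)^(n−i)
p-value (one-sided, H₁ less) = 0.00433
At α=0.01: p < α → reject H₀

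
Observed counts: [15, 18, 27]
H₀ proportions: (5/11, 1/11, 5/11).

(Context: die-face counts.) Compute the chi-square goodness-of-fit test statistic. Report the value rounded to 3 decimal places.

n = 60; E_i = n·p_i = [27.27, 5.45, 27.27]
χ² = (15−27.27)²/27.27 + (18−5.45)²/5.45 + (27−27.27)²/27.27 = 34.3800
df = 2

test statistic = 34.380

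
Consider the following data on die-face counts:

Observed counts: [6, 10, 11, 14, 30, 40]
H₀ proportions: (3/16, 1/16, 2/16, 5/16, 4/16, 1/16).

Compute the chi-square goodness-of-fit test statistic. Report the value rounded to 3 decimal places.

n = 111; E_i = n·p_i = [20.81, 6.94, 13.88, 34.69, 27.75, 6.94]
χ² = (6−20.81)²/20.81 + (10−6.94)²/6.94 + (11−13.88)²/13.88 + (14−34.69)²/34.69 + (30−27.75)²/27.75 + (40−6.94)²/6.94 = 182.5784
df = 5

test statistic = 182.578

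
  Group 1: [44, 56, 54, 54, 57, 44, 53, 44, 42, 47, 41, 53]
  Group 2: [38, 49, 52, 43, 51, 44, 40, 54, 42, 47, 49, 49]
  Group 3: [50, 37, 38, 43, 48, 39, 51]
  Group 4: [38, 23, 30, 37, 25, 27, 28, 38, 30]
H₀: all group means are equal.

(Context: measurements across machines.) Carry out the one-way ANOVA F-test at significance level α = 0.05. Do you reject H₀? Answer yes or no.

reject H₀: yes

Group means [49.08, 46.50, 43.71, 30.67], grand mean 43.225
SSB = Σnᵢ(x̄ᵢ−x̄)² = 1961.630; SSW = ΣΣ(x−x̄ᵢ)² = 1137.345
MSB = 1961.630/3 = 653.8766; MSW = 1137.345/36 = 31.5929
F = MSB/MSW = 20.6969
df = (3, 36)
p-value (upper-tail) = 0.00000
At α=0.05: p < α → reject H₀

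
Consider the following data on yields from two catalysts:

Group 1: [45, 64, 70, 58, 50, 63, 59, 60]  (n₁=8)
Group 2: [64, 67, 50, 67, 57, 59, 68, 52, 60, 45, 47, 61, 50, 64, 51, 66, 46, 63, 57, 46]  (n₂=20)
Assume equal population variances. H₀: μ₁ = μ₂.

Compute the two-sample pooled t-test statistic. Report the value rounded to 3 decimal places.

x̄₁=58.625, s₁=7.927, n₁=8
x̄₂=57.000, s₂=7.980, n₂=20
s_p² = [7·7.927² + 19·7.980²]/26 = 63.4567
SE = √(s_p²·(1/8+1/20)) = 3.3324
t = (58.625−57.000)/3.3324 = 0.4876
df = 26

test statistic = 0.488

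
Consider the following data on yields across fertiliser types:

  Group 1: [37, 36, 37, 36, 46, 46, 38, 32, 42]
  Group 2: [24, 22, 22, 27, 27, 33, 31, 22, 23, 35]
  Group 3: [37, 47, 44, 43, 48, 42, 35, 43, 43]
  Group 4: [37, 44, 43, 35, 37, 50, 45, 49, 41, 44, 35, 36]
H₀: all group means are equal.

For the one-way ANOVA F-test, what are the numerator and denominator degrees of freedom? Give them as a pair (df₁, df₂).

k = 4 groups, N = 40 total
df = (k−1, N−k) = (4−1, 40−4) = (3, 36)

degrees of freedom = [3, 36]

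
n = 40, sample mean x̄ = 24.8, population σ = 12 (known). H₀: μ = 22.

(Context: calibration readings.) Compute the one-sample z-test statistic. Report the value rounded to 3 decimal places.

SE = σ/√n = 12/√40 = 1.8974
z = (x̄−μ₀)/SE = (24.8−22)/1.8974 = 1.4757

test statistic = 1.476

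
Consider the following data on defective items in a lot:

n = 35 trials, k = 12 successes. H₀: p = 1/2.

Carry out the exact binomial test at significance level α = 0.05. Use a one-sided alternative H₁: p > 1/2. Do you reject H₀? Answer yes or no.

Exact binomial: n=35, k=12, p₀=1/2=0.5000
P(X≥12) from Σ C(n,i)·p₀^i·(1−p₀)^(n−i)
p-value (one-sided, H₁ greater) = 0.97952
At α=0.05: p ≥ α → fail to reject H₀

reject H₀: no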